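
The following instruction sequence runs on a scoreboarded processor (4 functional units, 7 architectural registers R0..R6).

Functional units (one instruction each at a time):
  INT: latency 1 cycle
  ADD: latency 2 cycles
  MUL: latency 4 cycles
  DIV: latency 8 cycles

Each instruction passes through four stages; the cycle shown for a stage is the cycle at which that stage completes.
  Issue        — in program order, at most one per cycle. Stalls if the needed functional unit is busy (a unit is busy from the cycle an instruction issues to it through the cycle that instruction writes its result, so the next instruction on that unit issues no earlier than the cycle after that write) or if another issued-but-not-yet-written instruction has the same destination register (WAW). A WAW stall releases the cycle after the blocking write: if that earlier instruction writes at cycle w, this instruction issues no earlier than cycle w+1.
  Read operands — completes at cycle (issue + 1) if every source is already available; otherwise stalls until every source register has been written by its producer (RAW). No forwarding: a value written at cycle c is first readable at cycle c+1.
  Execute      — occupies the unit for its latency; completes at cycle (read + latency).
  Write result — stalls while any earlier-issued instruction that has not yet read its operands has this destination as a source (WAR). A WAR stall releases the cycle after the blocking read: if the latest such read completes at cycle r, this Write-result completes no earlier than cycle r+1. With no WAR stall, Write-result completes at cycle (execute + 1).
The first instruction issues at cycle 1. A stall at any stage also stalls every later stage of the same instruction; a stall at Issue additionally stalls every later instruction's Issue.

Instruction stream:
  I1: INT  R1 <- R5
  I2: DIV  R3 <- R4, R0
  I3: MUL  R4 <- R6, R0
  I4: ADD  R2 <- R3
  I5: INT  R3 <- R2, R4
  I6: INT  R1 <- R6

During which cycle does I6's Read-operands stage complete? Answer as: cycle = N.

cycle = 21

I1  is:1  ro:2  ex:3  wr:4
I2  is:2  ro:3  ex:11  wr:12
I3  is:3  ro:4  ex:8  wr:9
I4  is:4  ro:13  ex:15  wr:16  — RAW R3: wait I2 write@12
I5  is:13  ro:17  ex:18  wr:19  — WAW R3: wait I2 write@12, RAW R2: wait I4 write@16
I6  is:20  ro:21  ex:22  wr:23  — struct: INT busy until I5 writes@19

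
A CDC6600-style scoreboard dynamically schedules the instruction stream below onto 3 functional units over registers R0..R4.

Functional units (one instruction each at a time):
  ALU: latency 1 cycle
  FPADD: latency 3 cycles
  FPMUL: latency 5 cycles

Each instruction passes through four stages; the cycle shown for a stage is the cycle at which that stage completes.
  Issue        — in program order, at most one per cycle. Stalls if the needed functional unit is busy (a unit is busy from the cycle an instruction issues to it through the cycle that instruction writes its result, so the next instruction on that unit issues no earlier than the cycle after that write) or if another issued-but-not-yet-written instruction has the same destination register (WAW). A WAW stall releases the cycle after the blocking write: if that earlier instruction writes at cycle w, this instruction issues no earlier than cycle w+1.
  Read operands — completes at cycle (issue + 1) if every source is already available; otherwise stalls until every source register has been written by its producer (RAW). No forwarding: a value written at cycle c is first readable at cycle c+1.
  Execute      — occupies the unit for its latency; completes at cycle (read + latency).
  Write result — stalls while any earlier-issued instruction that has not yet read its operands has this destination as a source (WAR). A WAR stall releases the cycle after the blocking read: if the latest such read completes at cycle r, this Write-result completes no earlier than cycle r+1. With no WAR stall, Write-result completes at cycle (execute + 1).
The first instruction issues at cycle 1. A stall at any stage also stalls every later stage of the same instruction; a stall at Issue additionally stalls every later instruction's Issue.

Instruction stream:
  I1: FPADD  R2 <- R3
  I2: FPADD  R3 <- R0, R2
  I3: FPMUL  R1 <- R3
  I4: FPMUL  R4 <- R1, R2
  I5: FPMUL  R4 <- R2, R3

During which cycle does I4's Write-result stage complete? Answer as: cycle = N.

cycle = 27

1) issue 1, read 2, done 5, write 6
2) issue 7, read 8, done 11, write 12  <struct: FPADD busy until I1 writes@6>
3) issue 8, read 13, done 18, write 19  <RAW R3: wait I2 write@12>
4) issue 20, read 21, done 26, write 27  <struct: FPMUL busy until I3 writes@19>
5) issue 28, read 29, done 34, write 35  <struct: FPMUL busy until I4 writes@27>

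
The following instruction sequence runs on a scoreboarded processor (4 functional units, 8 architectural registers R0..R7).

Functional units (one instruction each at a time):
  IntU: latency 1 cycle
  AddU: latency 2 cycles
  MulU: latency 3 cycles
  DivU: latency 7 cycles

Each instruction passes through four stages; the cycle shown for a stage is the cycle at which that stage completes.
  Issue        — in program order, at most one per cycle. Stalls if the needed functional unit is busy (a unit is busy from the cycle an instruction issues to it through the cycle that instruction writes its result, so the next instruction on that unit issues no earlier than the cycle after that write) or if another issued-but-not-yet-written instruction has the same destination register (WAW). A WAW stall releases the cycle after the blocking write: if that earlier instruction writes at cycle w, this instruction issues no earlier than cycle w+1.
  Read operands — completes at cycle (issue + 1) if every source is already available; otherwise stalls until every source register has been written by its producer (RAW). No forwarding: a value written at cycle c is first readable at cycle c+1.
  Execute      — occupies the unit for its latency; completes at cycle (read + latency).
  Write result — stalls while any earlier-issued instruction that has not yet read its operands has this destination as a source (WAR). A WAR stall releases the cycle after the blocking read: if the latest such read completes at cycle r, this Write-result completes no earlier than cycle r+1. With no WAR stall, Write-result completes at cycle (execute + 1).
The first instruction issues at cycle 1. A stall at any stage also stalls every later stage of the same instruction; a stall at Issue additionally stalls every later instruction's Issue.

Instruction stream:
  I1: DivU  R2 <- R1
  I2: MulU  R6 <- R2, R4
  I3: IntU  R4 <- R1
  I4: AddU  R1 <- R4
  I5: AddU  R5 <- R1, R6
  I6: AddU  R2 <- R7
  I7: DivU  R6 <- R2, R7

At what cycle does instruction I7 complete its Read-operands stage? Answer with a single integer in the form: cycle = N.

cycle = 27

I1  is:1  ro:2  ex:9  wr:10
I2  is:2  ro:11  ex:14  wr:15  — RAW R2: wait I1 write@10
I3  is:3  ro:4  ex:5  wr:12  — WAR R4: wait I2 read@11
I4  is:4  ro:13  ex:15  wr:16  — RAW R4: wait I3 write@12
I5  is:17  ro:18  ex:20  wr:21  — struct: AddU busy until I4 writes@16
I6  is:22  ro:23  ex:25  wr:26  — struct: AddU busy until I5 writes@21
I7  is:23  ro:27  ex:34  wr:35  — RAW R2: wait I6 write@26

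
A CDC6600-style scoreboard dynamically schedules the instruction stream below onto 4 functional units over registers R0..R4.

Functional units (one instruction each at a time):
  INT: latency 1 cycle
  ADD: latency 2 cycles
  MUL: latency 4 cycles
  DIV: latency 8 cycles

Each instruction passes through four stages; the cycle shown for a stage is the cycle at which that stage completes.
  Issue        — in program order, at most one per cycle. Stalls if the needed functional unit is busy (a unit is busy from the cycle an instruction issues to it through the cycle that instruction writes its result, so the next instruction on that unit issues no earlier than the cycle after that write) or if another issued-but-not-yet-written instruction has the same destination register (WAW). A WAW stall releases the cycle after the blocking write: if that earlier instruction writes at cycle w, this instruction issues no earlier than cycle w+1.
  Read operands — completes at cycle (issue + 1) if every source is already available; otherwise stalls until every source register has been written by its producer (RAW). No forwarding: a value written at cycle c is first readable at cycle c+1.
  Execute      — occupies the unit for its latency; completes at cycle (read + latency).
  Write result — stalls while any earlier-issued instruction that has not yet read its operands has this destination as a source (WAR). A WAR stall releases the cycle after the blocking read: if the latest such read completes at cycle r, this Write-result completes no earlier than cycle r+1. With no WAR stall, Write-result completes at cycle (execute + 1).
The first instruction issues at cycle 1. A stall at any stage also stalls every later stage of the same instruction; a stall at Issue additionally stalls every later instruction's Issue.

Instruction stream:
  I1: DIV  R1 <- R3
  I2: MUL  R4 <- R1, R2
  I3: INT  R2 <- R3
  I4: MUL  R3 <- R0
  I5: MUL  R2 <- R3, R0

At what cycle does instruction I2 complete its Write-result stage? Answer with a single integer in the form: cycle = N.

c1: issue I1 (DIV)
c2: I1 read-ops | issue I2 (MUL)
c3: issue I3 (INT)
c4: I3 read-ops
c5: I3 finished on INT
c10: I1 finished on DIV
c11: I1→R1
c12: I2 read-ops
c13: I3→R2
c16: I2 finished on MUL
c17: I2→R4
c18: issue I4 (MUL)
c19: I4 read-ops
c23: I4 finished on MUL
c24: I4→R3
c25: issue I5 (MUL)
c26: I5 read-ops
c30: I5 finished on MUL
c31: I5→R2

cycle = 17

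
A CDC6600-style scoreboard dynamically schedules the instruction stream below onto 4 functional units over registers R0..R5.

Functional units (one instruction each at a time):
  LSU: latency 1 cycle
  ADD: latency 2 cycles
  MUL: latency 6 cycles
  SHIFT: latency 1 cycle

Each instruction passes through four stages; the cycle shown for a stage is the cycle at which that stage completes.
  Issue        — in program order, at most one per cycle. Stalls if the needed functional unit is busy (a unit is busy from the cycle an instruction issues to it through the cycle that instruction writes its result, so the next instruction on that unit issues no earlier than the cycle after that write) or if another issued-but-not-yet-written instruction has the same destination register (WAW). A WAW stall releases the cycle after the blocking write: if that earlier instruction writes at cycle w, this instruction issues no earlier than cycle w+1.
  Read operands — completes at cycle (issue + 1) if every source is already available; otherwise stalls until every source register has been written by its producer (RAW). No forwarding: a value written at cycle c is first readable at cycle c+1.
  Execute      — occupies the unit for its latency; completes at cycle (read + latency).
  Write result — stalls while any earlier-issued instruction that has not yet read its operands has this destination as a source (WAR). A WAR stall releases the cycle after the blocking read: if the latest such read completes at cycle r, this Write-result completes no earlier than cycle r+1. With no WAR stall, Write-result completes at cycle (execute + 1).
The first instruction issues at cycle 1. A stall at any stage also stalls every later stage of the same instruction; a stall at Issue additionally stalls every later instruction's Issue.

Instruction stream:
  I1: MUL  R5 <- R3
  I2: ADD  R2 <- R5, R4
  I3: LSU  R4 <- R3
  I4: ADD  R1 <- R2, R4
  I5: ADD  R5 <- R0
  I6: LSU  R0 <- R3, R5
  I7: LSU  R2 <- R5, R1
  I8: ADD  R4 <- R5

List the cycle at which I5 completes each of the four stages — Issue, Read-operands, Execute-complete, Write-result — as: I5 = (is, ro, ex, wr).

I1  is:1  ro:2  ex:8  wr:9
I2  is:2  ro:10  ex:12  wr:13  — RAW R5: wait I1 write@9
I3  is:3  ro:4  ex:5  wr:11  — WAR R4: wait I2 read@10
I4  is:14  ro:15  ex:17  wr:18  — struct: ADD busy until I2 writes@13
I5  is:19  ro:20  ex:22  wr:23  — struct: ADD busy until I4 writes@18
I6  is:20  ro:24  ex:25  wr:26  — RAW R5: wait I5 write@23
I7  is:27  ro:28  ex:29  wr:30  — struct: LSU busy until I6 writes@26
I8  is:28  ro:29  ex:31  wr:32

I5 = (19, 20, 22, 23)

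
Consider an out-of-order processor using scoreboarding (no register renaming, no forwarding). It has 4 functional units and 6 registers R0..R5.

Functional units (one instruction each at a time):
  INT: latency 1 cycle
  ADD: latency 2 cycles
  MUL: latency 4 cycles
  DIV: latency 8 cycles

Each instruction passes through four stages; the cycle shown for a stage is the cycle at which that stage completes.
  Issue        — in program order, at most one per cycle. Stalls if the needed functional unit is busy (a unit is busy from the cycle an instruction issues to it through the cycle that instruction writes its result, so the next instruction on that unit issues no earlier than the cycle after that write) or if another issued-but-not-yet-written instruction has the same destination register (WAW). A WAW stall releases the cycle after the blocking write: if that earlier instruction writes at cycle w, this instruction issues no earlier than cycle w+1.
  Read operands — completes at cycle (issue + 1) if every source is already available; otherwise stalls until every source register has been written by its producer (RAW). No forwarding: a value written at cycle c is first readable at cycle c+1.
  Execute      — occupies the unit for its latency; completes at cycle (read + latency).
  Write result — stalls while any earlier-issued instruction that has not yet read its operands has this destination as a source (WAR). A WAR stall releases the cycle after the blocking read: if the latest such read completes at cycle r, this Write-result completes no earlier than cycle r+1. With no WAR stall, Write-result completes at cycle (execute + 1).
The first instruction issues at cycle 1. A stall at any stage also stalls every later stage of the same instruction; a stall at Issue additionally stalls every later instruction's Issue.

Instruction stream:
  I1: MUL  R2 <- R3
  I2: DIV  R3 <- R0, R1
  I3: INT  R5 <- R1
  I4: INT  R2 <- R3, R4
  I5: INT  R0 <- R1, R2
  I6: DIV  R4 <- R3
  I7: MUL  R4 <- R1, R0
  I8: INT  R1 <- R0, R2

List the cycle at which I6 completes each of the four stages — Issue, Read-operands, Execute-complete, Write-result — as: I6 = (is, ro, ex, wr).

I6 = (17, 18, 26, 27)

  I1 | 1 | 2 | 6 | 7
  I2 | 2 | 3 | 11 | 12
  I3 | 3 | 4 | 5 | 6
  I4 | 8 | 13 | 14 | 15   WAW R2: wait I1 write@7 · RAW R3: wait I2 write@12
  I5 | 16 | 17 | 18 | 19   struct: INT busy until I4 writes@15
  I6 | 17 | 18 | 26 | 27
  I7 | 28 | 29 | 33 | 34   WAW R4: wait I6 write@27
  I8 | 29 | 30 | 31 | 32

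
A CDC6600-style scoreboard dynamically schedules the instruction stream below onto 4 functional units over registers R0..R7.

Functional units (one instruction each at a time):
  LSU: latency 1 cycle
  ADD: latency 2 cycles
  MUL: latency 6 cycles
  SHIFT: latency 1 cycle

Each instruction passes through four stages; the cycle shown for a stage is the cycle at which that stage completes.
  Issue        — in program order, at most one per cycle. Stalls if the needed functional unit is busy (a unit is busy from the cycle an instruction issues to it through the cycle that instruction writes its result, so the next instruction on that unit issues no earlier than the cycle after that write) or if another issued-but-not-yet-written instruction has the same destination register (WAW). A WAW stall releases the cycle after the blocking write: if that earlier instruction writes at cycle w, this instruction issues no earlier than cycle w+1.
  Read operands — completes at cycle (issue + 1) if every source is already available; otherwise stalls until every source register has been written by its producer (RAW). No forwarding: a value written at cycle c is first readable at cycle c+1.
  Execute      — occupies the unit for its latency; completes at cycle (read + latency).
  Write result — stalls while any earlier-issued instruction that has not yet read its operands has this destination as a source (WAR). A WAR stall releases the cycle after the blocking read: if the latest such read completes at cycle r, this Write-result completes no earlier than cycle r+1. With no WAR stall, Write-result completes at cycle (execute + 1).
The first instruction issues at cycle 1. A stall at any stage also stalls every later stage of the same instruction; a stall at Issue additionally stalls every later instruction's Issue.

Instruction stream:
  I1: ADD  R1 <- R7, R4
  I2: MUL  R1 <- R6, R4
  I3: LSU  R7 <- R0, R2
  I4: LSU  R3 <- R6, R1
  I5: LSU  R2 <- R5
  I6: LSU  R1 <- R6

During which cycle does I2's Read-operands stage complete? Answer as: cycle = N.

cycle = 7

[1] I1 issues→ADD
[2] I1 reads
[4] I1 exec-done
[5] I1 writes R1
[6] I2 issues→MUL
[7] I2 reads | I3 issues→LSU
[8] I3 reads
[9] I3 exec-done
[10] I3 writes R7
[11] I4 issues→LSU
[13] I2 exec-done
[14] I2 writes R1
[15] I4 reads
[16] I4 exec-done
[17] I4 writes R3
[18] I5 issues→LSU
[19] I5 reads
[20] I5 exec-done
[21] I5 writes R2
[22] I6 issues→LSU
[23] I6 reads
[24] I6 exec-done
[25] I6 writes R1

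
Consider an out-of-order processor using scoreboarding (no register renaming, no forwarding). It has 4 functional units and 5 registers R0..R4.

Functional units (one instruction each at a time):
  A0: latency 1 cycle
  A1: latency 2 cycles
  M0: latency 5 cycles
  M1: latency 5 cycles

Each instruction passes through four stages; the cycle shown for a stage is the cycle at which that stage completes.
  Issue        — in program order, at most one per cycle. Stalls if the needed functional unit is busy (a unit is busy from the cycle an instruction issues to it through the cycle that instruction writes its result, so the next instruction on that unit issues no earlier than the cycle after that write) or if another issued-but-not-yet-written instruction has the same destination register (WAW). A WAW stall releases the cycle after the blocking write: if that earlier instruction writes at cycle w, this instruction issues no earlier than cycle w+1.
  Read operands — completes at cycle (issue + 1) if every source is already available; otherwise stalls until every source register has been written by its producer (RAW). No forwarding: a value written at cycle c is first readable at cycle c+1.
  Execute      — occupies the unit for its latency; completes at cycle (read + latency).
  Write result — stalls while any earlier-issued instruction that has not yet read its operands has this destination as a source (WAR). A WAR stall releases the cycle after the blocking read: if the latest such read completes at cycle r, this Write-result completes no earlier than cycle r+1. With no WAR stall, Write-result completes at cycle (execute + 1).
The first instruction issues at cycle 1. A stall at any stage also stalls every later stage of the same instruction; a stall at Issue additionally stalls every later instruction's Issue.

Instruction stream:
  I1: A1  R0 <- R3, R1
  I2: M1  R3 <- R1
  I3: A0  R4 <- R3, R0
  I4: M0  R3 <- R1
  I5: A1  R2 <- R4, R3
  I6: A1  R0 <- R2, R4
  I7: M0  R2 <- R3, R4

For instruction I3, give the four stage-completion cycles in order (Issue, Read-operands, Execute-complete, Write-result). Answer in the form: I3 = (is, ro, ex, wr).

I3 = (3, 10, 11, 12)

  I1 | 1 | 2 | 4 | 5
  I2 | 2 | 3 | 8 | 9
  I3 | 3 | 10 | 11 | 12   RAW R3: wait I2 write@9
  I4 | 10 | 11 | 16 | 17   WAW R3: wait I2 write@9
  I5 | 11 | 18 | 20 | 21   RAW R3: wait I4 write@17
  I6 | 22 | 23 | 25 | 26   struct: A1 busy until I5 writes@21
  I7 | 23 | 24 | 29 | 30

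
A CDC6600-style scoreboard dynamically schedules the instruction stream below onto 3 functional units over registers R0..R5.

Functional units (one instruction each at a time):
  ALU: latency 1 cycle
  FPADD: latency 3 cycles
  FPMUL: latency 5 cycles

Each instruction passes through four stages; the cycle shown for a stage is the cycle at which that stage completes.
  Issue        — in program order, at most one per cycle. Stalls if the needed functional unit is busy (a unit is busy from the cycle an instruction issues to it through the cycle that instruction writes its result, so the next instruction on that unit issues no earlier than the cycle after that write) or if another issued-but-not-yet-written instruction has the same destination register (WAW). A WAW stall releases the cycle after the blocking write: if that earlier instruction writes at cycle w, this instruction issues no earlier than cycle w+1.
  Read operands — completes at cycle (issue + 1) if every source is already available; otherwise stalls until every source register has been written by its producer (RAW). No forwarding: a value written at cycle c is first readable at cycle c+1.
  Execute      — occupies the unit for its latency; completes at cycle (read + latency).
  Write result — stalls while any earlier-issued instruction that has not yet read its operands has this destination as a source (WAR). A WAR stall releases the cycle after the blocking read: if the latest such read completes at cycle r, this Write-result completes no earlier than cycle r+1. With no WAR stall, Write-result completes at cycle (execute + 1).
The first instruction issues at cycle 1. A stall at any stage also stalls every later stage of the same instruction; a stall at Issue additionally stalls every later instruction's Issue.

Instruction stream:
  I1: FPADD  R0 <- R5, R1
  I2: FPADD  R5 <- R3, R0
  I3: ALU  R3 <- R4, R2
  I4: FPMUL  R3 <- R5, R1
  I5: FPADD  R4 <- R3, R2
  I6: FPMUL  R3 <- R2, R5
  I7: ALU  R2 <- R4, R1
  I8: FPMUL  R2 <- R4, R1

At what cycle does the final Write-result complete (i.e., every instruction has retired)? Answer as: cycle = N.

cycle = 35

cycle 1: I1→FPADD
cycle 2: I1 RO
cycle 5: I1 EX
cycle 6: I1 WR R0
cycle 7: I2→FPADD
cycle 8: I2 RO; I3→ALU
cycle 9: I3 RO
cycle 10: I3 EX
cycle 11: I2 EX; I3 WR R3
cycle 12: I2 WR R5; I4→FPMUL
cycle 13: I4 RO; I5→FPADD
cycle 18: I4 EX
cycle 19: I4 WR R3
cycle 20: I5 RO; I6→FPMUL
cycle 21: I6 RO; I7→ALU
cycle 23: I5 EX
cycle 24: I5 WR R4
cycle 25: I7 RO
cycle 26: I6 EX; I7 EX
cycle 27: I6 WR R3; I7 WR R2
cycle 28: I8→FPMUL
cycle 29: I8 RO
cycle 34: I8 EX
cycle 35: I8 WR R2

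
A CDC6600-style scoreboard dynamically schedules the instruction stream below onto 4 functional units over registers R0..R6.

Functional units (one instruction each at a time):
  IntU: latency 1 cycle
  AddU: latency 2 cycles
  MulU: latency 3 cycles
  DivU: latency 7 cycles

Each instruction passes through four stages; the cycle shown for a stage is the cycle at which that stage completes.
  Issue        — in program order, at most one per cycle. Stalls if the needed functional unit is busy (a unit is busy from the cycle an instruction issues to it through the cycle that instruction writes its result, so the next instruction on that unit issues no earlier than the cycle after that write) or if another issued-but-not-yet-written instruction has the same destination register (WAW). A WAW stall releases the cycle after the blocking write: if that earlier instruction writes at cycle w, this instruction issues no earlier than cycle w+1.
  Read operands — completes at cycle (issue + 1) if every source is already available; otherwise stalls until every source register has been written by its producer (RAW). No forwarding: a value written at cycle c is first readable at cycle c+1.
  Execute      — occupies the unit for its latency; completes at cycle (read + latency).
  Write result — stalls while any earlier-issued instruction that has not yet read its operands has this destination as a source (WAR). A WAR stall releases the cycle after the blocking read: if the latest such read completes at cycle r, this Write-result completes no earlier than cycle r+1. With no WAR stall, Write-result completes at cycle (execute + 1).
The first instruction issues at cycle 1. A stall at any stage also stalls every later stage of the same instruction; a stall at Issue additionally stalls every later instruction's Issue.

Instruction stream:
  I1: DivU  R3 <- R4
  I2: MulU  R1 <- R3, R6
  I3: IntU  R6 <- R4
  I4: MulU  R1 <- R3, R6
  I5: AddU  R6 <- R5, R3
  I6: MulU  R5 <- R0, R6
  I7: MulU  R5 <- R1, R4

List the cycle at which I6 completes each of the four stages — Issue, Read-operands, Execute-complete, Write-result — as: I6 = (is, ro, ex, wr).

I6 = (22, 23, 26, 27)

1) issue 1, read 2, done 9, write 10
2) issue 2, read 11, done 14, write 15  <RAW R3: wait I1 write@10>
3) issue 3, read 4, done 5, write 12  <WAR R6: wait I2 read@11>
4) issue 16, read 17, done 20, write 21  <struct: MulU busy until I2 writes@15>
5) issue 17, read 18, done 20, write 21
6) issue 22, read 23, done 26, write 27  <struct: MulU busy until I4 writes@21>
7) issue 28, read 29, done 32, write 33  <struct: MulU busy until I6 writes@27>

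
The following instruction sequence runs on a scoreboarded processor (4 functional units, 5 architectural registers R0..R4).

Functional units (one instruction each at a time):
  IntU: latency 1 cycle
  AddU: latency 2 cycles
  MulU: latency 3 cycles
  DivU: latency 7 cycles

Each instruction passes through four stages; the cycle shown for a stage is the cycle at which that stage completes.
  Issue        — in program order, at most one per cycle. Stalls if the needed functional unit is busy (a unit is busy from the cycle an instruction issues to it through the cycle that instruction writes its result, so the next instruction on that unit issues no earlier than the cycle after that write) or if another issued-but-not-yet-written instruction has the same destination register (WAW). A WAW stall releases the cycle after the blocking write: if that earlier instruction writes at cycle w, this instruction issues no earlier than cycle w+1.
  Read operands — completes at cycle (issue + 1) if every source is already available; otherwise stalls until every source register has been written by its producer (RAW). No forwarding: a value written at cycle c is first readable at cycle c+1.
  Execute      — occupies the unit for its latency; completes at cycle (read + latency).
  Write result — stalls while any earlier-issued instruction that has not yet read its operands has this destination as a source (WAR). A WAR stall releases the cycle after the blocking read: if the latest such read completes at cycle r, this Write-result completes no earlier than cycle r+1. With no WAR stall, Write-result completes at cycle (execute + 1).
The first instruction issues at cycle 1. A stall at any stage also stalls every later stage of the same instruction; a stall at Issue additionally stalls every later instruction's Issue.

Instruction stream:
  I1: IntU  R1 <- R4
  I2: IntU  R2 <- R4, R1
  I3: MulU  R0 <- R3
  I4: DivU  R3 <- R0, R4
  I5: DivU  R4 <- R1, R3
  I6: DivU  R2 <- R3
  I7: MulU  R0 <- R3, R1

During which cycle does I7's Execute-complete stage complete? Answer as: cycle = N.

cycle = 36

  I1 | 1 | 2 | 3 | 4
  I2 | 5 | 6 | 7 | 8   struct: IntU busy until I1 writes@4
  I3 | 6 | 7 | 10 | 11
  I4 | 7 | 12 | 19 | 20   RAW R0: wait I3 write@11
  I5 | 21 | 22 | 29 | 30   struct: DivU busy until I4 writes@20
  I6 | 31 | 32 | 39 | 40   struct: DivU busy until I5 writes@30
  I7 | 32 | 33 | 36 | 37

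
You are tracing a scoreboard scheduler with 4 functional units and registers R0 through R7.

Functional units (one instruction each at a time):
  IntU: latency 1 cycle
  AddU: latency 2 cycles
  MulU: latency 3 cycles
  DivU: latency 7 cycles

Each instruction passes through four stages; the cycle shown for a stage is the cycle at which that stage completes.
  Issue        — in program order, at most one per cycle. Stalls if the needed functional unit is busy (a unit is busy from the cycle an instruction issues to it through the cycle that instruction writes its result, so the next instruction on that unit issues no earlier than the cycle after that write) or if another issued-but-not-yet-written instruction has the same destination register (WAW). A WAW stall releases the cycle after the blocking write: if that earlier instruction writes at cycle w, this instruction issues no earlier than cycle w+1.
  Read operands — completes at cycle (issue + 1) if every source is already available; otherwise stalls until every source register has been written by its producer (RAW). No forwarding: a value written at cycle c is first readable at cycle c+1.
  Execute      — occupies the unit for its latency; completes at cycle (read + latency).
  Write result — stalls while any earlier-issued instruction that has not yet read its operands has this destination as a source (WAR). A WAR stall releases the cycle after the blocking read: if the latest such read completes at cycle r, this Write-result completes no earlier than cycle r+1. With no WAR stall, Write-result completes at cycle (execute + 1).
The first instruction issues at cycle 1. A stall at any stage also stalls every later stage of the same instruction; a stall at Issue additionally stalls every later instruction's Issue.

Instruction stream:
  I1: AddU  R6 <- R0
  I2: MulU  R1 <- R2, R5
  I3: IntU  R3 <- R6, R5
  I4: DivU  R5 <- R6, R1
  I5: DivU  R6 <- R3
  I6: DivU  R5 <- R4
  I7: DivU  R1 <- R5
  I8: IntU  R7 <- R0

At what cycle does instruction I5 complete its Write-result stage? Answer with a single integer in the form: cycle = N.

c1: issue I1 (AddU)
c2: I1 read-ops · issue I2 (MulU)
c3: I2 read-ops · issue I3 (IntU)
c4: I1 finished on AddU · issue I4 (DivU)
c5: I1→R6
c6: I2 finished on MulU · I3 read-ops
c7: I2→R1 · I3 finished on IntU
c8: I3→R3 · I4 read-ops
c15: I4 finished on DivU
c16: I4→R5
c17: issue I5 (DivU)
c18: I5 read-ops
c25: I5 finished on DivU
c26: I5→R6
c27: issue I6 (DivU)
c28: I6 read-ops
c35: I6 finished on DivU
c36: I6→R5
c37: issue I7 (DivU)
c38: I7 read-ops · issue I8 (IntU)
c39: I8 read-ops
c40: I8 finished on IntU
c41: I8→R7
c45: I7 finished on DivU
c46: I7→R1

cycle = 26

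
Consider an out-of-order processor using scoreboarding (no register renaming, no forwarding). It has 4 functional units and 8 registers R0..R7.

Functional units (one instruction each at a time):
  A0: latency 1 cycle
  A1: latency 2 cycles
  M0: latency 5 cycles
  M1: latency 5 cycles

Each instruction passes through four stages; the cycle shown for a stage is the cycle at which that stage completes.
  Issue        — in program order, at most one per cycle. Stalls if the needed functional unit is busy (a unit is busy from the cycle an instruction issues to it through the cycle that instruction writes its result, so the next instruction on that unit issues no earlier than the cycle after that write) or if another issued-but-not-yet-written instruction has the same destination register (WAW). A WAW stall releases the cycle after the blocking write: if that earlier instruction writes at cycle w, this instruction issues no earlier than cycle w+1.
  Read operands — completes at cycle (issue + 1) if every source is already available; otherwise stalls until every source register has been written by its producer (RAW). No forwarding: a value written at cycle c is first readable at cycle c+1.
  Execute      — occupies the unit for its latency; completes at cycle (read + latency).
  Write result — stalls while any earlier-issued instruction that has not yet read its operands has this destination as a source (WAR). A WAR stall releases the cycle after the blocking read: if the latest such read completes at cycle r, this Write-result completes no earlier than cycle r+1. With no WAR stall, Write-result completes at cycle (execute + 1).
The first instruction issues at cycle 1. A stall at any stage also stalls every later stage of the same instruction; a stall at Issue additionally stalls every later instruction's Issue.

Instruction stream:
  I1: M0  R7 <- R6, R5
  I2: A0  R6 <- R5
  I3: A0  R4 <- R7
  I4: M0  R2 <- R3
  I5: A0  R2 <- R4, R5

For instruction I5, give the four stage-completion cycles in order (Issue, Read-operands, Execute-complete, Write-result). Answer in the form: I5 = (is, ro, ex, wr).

I5 = (17, 18, 19, 20)

t=1  I1 dispatched to M0
t=2  I1 operands ready, I2 dispatched to A0
t=3  I2 operands ready
t=4  I2 complete
t=5  R6←I2
t=6  I3 dispatched to A0
t=7  I1 complete
t=8  R7←I1
t=9  I3 operands ready, I4 dispatched to M0
t=10  I3 complete, I4 operands ready
t=11  R4←I3
t=15  I4 complete
t=16  R2←I4
t=17  I5 dispatched to A0
t=18  I5 operands ready
t=19  I5 complete
t=20  R2←I5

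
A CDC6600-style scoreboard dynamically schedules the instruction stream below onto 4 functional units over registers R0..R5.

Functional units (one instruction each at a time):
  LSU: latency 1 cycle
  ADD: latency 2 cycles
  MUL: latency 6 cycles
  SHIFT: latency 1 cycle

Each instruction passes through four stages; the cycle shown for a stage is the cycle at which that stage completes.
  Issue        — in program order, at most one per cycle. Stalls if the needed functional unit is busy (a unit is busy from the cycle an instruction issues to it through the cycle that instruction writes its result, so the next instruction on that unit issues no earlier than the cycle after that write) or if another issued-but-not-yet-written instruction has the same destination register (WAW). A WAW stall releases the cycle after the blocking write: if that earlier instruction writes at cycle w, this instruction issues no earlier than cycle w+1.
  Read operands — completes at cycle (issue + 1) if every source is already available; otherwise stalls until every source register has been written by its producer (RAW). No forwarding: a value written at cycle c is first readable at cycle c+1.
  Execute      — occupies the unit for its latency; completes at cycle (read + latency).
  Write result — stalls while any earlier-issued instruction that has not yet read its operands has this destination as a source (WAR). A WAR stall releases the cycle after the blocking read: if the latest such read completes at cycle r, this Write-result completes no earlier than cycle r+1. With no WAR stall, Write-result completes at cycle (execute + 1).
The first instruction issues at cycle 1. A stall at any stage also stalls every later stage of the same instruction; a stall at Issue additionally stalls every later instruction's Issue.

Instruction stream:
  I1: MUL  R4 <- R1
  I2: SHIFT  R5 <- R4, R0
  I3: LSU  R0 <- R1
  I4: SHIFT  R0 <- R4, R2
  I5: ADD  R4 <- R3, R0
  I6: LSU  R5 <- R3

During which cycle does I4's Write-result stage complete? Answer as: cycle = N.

c1: I1→MUL
c2: I1 RO; I2→SHIFT
c3: I3→LSU
c4: I3 RO
c5: I3 EX
c8: I1 EX
c9: I1 WR R4
c10: I2 RO
c11: I2 EX; I3 WR R0
c12: I2 WR R5
c13: I4→SHIFT
c14: I4 RO; I5→ADD
c15: I4 EX; I6→LSU
c16: I4 WR R0; I6 RO
c17: I5 RO; I6 EX
c18: I6 WR R5
c19: I5 EX
c20: I5 WR R4

cycle = 16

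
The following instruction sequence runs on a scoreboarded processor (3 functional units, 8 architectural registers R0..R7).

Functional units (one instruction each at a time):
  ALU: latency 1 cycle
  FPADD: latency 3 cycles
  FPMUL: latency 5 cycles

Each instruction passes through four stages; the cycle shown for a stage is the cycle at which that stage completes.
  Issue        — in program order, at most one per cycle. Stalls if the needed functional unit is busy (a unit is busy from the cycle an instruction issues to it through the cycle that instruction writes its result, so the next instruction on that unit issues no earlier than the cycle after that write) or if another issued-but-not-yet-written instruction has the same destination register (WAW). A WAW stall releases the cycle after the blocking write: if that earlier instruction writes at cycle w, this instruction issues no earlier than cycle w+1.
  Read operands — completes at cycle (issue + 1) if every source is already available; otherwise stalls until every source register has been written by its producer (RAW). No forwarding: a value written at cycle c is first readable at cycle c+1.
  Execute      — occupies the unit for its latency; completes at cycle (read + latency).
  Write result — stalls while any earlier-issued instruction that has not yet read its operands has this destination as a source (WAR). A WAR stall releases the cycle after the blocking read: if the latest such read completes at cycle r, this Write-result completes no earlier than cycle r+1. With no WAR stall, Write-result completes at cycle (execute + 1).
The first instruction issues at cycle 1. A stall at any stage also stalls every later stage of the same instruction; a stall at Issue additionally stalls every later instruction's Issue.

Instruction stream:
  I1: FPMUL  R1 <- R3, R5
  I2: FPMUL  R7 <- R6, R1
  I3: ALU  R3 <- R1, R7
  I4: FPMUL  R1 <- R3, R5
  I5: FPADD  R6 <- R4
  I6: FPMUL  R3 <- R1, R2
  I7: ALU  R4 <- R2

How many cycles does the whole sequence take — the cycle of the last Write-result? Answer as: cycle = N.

cycle = 34

1) issue 1, read 2, done 7, write 8
2) issue 9, read 10, done 15, write 16  <struct: FPMUL busy until I1 writes@8>
3) issue 10, read 17, done 18, write 19  <RAW R7: wait I2 write@16>
4) issue 17, read 20, done 25, write 26  <struct: FPMUL busy until I2 writes@16 / RAW R3: wait I3 write@19>
5) issue 18, read 19, done 22, write 23
6) issue 27, read 28, done 33, write 34  <struct: FPMUL busy until I4 writes@26>
7) issue 28, read 29, done 30, write 31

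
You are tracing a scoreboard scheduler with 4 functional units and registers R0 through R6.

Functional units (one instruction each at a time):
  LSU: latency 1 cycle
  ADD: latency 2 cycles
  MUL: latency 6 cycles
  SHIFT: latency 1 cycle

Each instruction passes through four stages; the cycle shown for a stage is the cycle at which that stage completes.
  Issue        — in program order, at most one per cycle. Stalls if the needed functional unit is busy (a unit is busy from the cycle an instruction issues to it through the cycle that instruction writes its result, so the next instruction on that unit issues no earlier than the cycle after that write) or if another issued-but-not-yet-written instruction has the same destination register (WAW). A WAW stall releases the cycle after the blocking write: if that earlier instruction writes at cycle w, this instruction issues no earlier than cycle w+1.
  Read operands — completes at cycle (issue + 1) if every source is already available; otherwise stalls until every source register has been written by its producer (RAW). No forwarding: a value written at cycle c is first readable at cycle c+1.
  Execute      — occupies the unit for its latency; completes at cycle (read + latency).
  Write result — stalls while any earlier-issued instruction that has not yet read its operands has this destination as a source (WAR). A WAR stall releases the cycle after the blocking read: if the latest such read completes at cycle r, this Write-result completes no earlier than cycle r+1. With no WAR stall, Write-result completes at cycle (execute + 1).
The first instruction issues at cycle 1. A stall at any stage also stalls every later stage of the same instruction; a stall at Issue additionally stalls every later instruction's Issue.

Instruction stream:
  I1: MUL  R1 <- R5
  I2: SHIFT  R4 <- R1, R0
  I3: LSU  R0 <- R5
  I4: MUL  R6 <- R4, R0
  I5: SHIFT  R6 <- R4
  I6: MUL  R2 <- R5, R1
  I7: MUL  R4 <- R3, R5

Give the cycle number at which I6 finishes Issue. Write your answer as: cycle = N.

cycle 1: I1 issues→MUL
cycle 2: I1 reads, I2 issues→SHIFT
cycle 3: I3 issues→LSU
cycle 4: I3 reads
cycle 5: I3 exec-done
cycle 8: I1 exec-done
cycle 9: I1 writes R1
cycle 10: I2 reads, I4 issues→MUL
cycle 11: I2 exec-done, I3 writes R0
cycle 12: I2 writes R4
cycle 13: I4 reads
cycle 19: I4 exec-done
cycle 20: I4 writes R6
cycle 21: I5 issues→SHIFT
cycle 22: I5 reads, I6 issues→MUL
cycle 23: I5 exec-done, I6 reads
cycle 24: I5 writes R6
cycle 29: I6 exec-done
cycle 30: I6 writes R2
cycle 31: I7 issues→MUL
cycle 32: I7 reads
cycle 38: I7 exec-done
cycle 39: I7 writes R4

cycle = 22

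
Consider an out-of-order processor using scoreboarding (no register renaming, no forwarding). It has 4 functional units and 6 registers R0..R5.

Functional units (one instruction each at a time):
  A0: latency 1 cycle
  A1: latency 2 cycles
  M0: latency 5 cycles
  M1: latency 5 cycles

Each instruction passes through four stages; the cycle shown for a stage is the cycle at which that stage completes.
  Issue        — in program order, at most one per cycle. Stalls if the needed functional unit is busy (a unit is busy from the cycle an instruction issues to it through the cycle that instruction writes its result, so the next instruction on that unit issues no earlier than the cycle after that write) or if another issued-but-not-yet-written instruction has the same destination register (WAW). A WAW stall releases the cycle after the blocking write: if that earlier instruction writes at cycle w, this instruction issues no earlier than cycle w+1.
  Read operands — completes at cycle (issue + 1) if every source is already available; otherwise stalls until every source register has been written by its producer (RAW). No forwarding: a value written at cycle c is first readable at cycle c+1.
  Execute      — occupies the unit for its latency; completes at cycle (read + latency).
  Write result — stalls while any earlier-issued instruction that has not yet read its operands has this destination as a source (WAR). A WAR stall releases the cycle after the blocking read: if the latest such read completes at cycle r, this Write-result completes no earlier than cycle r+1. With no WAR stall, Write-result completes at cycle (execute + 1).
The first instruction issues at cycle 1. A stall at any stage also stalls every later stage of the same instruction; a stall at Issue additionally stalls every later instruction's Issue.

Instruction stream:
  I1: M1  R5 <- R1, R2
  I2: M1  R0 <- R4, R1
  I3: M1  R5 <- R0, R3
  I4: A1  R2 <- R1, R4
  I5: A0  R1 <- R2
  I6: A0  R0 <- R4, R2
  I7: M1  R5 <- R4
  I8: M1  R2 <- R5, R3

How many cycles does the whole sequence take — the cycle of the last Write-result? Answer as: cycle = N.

cycle = 42

1) issue 1, read 2, done 7, write 8
2) issue 9, read 10, done 15, write 16  <struct: M1 busy until I1 writes@8>
3) issue 17, read 18, done 23, write 24  <struct: M1 busy until I2 writes@16>
4) issue 18, read 19, done 21, write 22
5) issue 19, read 23, done 24, write 25  <RAW R2: wait I4 write@22>
6) issue 26, read 27, done 28, write 29  <struct: A0 busy until I5 writes@25>
7) issue 27, read 28, done 33, write 34
8) issue 35, read 36, done 41, write 42  <struct: M1 busy until I7 writes@34>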